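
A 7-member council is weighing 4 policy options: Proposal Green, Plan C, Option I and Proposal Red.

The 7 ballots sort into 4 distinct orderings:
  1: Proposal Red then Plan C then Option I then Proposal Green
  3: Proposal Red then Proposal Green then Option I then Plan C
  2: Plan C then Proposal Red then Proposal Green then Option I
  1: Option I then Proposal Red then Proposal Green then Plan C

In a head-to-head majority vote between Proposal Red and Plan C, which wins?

Ballots ranking Proposal Red above Plan C: 1 + 3 + 1 = 5.
Ballots ranking Plan C above Proposal Red: 7 − 5 = 2.
Proposal Red wins the head-to-head 5–2.

Proposal Red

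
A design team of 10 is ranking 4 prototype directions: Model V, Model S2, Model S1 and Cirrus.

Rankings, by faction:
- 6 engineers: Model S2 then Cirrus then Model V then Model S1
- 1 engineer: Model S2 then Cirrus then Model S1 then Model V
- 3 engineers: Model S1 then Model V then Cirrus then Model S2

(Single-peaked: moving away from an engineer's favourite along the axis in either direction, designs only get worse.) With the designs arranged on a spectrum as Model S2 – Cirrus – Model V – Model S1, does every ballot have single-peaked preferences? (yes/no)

no

Axis positions: Model S2=1, Cirrus=2, Model V=3, Model S1=4.
Faction 1 (peak Model S2 at position 1): ranking walks positions 1-2-3-4, expanding outward from the peak — single-peaked.
Faction 2: ranking walks positions 1-2-4-3; Model S1 is ranked above Model V even though Model V lies between Model S1 and the peak Model S2 on the axis — preferences dip and rise again. Not single-peaked.
Faction 3 (peak Model S1 at position 4): ranking walks positions 4-3-2-1, expanding outward from the peak — single-peaked.
Faction 2 violates single-peakedness, so the profile is not single-peaked on this axis.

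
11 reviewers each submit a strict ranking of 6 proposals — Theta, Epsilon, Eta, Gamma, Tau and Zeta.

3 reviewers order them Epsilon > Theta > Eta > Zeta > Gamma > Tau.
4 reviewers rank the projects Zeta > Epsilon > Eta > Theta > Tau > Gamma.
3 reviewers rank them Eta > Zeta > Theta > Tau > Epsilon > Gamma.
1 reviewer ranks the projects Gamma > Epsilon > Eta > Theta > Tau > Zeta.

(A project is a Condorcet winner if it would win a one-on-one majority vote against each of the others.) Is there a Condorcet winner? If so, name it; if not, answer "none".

Pairwise majorities:
Theta vs Epsilon: Theta preferred on 3 ballots; Epsilon wins 8–3.
Theta vs Eta: Theta preferred on 3 ballots; Eta wins 8–3.
Theta vs Gamma: Theta is ranked higher on 3+4+3 = 10 ballots, Gamma on 1. Theta wins 10–1.
Theta vs Tau: 11 to 0, Theta.
Theta vs Zeta: Theta is ranked higher on 3+1 = 4 ballots, Zeta on 7. Zeta wins 7–4.
Epsilon vs Eta: 3+4+1 = 8 for Epsilon, 3 for Eta — Epsilon by 8–3.
Epsilon vs Gamma: Epsilon is ranked higher on 3+4+3 = 10 ballots, Gamma on 1. Epsilon wins 10–1.
Epsilon vs Tau: Epsilon preferred on 3+4+1 = 8 ballots; Epsilon wins 8–3.
Epsilon vs Zeta: 3+1 = 4 for Epsilon, 7 for Zeta — Zeta by 7–4.
Eta vs Gamma: Eta preferred on 3+4+3 = 10 ballots; Eta wins 10–1.
Eta vs Tau: Eta is ranked higher on 3+4+3+1 = 11 ballots, Tau on 0. Eta wins 11–0.
Eta vs Zeta: 3+3+1 = 7 for Eta, 4 for Zeta — Eta by 7–4.
Gamma vs Tau: 4 to 7, Tau.
Gamma vs Zeta: Gamma is ranked higher on 1 ballot, Zeta on 10. Zeta wins 10–1.
Tau vs Zeta: 1 to 10, Zeta.
No project is unbeaten: Theta loses to Epsilon; Epsilon loses to Zeta; Eta loses to Epsilon; Gamma loses to Theta; Tau loses to Theta; Zeta loses to Eta. In particular Epsilon beats Eta beats Zeta beats Epsilon is a majority cycle — no Condorcet winner exists.

none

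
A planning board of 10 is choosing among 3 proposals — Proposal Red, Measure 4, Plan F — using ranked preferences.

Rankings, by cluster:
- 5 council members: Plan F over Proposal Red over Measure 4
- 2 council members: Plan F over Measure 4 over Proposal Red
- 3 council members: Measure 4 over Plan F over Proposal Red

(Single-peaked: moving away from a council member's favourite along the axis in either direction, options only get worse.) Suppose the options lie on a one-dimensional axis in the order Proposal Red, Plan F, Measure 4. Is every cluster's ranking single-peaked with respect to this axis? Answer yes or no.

yes

Axis positions: Proposal Red=1, Plan F=2, Measure 4=3.
Cluster 1 (peak Plan F at position 2): ranking walks positions 2-1-3, expanding outward from the peak — single-peaked.
Cluster 2 (peak Plan F at position 2): ranking walks positions 2-3-1, expanding outward from the peak — single-peaked.
Cluster 3 (peak Measure 4 at position 3): ranking walks positions 3-2-1, expanding outward from the peak — single-peaked.
Every ranking is single-peaked on this axis.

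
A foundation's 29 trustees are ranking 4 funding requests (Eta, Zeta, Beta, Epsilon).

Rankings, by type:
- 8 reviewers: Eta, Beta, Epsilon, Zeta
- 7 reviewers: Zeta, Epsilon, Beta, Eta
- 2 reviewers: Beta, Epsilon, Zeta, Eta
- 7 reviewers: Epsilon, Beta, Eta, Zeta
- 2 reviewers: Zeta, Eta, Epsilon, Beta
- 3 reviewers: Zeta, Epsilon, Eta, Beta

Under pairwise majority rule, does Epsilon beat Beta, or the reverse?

Epsilon

Ballots ranking Epsilon above Beta: 7 + 7 + 2 + 3 = 19.
Ballots ranking Beta above Epsilon: 29 − 19 = 10.
Epsilon wins the head-to-head 19–10.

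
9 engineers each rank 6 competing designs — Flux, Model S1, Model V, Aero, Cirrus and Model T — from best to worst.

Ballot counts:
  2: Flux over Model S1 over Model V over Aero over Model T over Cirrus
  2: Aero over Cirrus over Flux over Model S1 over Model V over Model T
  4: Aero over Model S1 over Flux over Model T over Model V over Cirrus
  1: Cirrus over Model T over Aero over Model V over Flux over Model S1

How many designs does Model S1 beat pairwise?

3

Model S1 against each rival (9 engineers):
Model S1 vs Flux: Flux wins 5–4.
Model S1 vs Model V: Model S1 wins 8–1.
Model S1 vs Aero: Model S1 is ranked higher on 2 ballots, Aero on 7. Aero wins 7–2.
Model S1 vs Cirrus: Model S1 is ranked higher on 2+4 = 6 ballots, Cirrus on 3. Model S1 wins 6–3.
Model S1–Model T: Model S1 8–1.
Model S1 beats Model V, Cirrus, Model T; loses to Flux, Aero — 3 pairwise wins.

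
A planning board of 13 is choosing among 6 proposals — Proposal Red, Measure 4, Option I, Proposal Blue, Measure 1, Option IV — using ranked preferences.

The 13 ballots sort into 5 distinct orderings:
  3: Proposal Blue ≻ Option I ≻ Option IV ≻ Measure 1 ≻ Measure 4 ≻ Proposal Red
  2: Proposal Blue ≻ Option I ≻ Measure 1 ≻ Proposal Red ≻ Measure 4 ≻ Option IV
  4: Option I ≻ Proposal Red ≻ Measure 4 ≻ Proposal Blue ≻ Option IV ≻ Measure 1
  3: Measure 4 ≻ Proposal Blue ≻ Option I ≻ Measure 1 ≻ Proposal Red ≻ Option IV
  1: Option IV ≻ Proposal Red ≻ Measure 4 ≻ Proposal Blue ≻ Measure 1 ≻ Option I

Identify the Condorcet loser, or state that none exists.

Head-to-head results (13 council members):
Proposal Red vs Measure 4: 7 to 6, Proposal Red.
Proposal Red–Option I: Option I 12–1.
Proposal Red vs Proposal Blue: Proposal Red preferred on 4+1 = 5 ballots; Proposal Blue wins 8–5.
Proposal Red vs Measure 1: 4+1 = 5 for Proposal Red, 8 for Measure 1 — Measure 1 by 8–5.
Proposal Red vs Option IV: 9 to 4, Proposal Red.
Measure 4 vs Option I: Option I wins 9–4.
Measure 4 vs Proposal Blue: Measure 4 wins 8–5.
Measure 4–Measure 1: Measure 4 8–5.
Measure 4–Option IV: Measure 4 9–4.
Option I vs Proposal Blue: Proposal Blue, 9–4.
Option I vs Measure 1: Option I wins 12–1.
Option I vs Option IV: Option I, 12–1.
Proposal Blue vs Measure 1: Proposal Blue, 13–0.
Proposal Blue vs Option IV: Proposal Blue is ranked higher on 3+2+4+3 = 12 ballots, Option IV on 1. Proposal Blue wins 12–1.
Measure 1 vs Option IV: Option IV wins 8–5.
No option is winless: Proposal Red beats Measure 4; Measure 4 beats Proposal Blue; Option I beats Proposal Red; Proposal Blue beats Proposal Red; Measure 1 beats Proposal Red; Option IV beats Measure 1. There is no Condorcet loser.

none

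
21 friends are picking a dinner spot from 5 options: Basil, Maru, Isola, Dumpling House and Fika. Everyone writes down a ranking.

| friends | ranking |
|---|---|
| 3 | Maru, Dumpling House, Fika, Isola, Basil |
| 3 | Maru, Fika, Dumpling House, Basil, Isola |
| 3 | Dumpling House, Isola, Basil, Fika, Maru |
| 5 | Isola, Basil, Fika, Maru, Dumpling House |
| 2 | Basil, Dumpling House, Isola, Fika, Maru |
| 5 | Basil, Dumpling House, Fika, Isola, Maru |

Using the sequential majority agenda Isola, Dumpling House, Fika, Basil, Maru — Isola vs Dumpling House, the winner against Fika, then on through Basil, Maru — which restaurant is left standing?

Round 1: Isola vs Dumpling House — 5–16, Dumpling House advances.
Round 2: Dumpling House vs Fika — 13–8, Dumpling House advances.
Round 3: Dumpling House vs Basil — 9–12, Basil advances.
Round 4: Basil vs Maru — 15–6, Basil advances.
The agenda winner is Basil.

Basil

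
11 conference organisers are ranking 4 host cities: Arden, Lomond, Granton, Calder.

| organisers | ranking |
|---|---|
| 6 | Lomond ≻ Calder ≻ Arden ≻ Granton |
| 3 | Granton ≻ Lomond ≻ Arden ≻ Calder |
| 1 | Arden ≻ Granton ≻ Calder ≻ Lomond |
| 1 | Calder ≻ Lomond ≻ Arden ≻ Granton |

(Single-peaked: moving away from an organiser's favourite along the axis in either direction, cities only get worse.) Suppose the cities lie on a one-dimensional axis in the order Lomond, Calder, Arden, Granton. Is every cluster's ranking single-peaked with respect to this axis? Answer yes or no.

Axis positions: Lomond=1, Calder=2, Arden=3, Granton=4.
Cluster 1 (peak Lomond at position 1): ranking walks positions 1-2-3-4, expanding outward from the peak — single-peaked.
Cluster 2: ranking walks positions 4-1-3-2; Lomond is ranked above Arden even though Arden lies between Lomond and the peak Granton on the axis — preferences dip and rise again. Not single-peaked.
Cluster 3 (peak Arden at position 3): ranking walks positions 3-4-2-1, expanding outward from the peak — single-peaked.
Cluster 4 (peak Calder at position 2): ranking walks positions 2-1-3-4, expanding outward from the peak — single-peaked.
Cluster 2 violates single-peakedness, so the profile is not single-peaked on this axis.

no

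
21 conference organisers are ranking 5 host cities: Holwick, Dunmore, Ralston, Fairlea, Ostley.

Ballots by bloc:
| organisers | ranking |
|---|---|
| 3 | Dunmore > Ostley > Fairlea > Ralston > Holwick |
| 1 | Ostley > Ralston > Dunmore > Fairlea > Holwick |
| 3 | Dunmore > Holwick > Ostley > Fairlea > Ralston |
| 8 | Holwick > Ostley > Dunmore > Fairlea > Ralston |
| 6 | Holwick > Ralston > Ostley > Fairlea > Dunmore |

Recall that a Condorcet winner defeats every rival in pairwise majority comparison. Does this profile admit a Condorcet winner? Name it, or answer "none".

Check each pair by majority over 21 ballots:
Holwick vs Dunmore: Holwick preferred on 8+6 = 14 ballots; Holwick wins 14–7.
Holwick vs Ralston: Holwick wins 17–4.
Holwick vs Fairlea: Holwick, 17–4.
Holwick vs Ostley: 3+8+6 = 17 for Holwick, 4 for Ostley — Holwick by 17–4.
Dunmore vs Ralston: 14 to 7, Dunmore.
Dunmore vs Fairlea: Dunmore is ranked higher on 3+1+3+8 = 15 ballots, Fairlea on 6. Dunmore wins 15–6.
Dunmore vs Ostley: 3+3 = 6 for Dunmore, 15 for Ostley — Ostley by 15–6.
Ralston vs Fairlea: 7 to 14, Fairlea.
Ralston vs Ostley: 6 for Ralston, 15 for Ostley — Ostley by 15–6.
Fairlea–Ostley: Ostley 21–0.
Holwick wins every pairwise contest, so Holwick is the Condorcet winner.

Holwick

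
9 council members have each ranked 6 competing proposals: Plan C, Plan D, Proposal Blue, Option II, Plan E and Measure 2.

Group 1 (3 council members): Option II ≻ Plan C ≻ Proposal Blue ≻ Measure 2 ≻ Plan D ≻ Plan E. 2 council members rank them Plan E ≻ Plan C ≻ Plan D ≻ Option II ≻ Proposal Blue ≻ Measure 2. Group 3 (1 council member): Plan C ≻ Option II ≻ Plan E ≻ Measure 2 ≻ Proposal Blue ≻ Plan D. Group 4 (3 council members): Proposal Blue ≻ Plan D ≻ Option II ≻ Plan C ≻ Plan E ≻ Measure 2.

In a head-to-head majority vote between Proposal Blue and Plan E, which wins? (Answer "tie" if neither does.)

Proposal Blue

Ballots ranking Proposal Blue above Plan E: 3 + 3 = 6.
Ballots ranking Plan E above Proposal Blue: 9 − 6 = 3.
Proposal Blue wins the head-to-head 6–3.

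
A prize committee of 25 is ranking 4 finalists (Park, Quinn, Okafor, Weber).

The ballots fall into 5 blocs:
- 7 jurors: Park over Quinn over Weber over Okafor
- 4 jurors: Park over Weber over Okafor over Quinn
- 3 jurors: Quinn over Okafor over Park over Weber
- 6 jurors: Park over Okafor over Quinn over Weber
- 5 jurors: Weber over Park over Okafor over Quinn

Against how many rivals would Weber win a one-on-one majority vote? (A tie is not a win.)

Weber against each rival (25 jurors):
Weber vs Park: Park, 20–5.
Weber vs Quinn: Quinn, 16–9.
Weber–Okafor: Weber 16–9.
Weber beats Okafor; loses to Park, Quinn — 1 pairwise win.

1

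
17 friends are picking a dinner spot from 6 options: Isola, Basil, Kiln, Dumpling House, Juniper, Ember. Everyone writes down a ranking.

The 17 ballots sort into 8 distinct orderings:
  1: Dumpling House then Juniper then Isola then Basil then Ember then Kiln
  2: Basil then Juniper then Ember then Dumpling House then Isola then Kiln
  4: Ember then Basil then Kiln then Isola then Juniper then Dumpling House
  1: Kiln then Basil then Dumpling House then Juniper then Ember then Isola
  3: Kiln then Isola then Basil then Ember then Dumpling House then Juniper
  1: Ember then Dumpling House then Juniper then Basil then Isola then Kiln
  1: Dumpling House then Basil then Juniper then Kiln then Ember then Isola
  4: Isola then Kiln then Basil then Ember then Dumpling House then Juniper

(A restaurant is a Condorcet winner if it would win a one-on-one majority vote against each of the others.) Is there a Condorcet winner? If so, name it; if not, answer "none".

Basil

Pairwise majorities:
Isola vs Basil: 1+3+4 = 8 for Isola, 9 for Basil — Basil by 9–8.
Isola vs Kiln: Isola is ranked higher on 1+2+1+4 = 8 ballots, Kiln on 9. Kiln wins 9–8.
Isola vs Dumpling House: Isola is ranked higher on 4+3+4 = 11 ballots, Dumpling House on 6. Isola wins 11–6.
Isola vs Juniper: 4+3+4 = 11 for Isola, 6 for Juniper — Isola by 11–6.
Isola vs Ember: 8 to 9, Ember.
Basil vs Kiln: Basil is ranked higher on 1+2+4+1+1 = 9 ballots, Kiln on 8. Basil wins 9–8.
Basil vs Dumpling House: Basil preferred on 2+4+1+3+4 = 14 ballots; Basil wins 14–3.
Basil vs Juniper: Basil is ranked higher on 2+4+1+3+1+4 = 15 ballots, Juniper on 2. Basil wins 15–2.
Basil vs Ember: 1+2+1+3+1+4 = 12 for Basil, 5 for Ember — Basil by 12–5.
Kiln vs Dumpling House: 4+1+3+4 = 12 for Kiln, 5 for Dumpling House — Kiln by 12–5.
Kiln vs Juniper: 4+1+3+4 = 12 for Kiln, 5 for Juniper — Kiln by 12–5.
Kiln vs Ember: 1+3+1+4 = 9 for Kiln, 8 for Ember — Kiln by 9–8.
Dumpling House vs Juniper: 1+1+3+1+1+4 = 11 for Dumpling House, 6 for Juniper — Dumpling House by 11–6.
Dumpling House vs Ember: Dumpling House is ranked higher on 1+1+1 = 3 ballots, Ember on 14. Ember wins 14–3.
Juniper vs Ember: 5 to 12, Ember.
Basil wins every pairwise contest, so Basil is the Condorcet winner.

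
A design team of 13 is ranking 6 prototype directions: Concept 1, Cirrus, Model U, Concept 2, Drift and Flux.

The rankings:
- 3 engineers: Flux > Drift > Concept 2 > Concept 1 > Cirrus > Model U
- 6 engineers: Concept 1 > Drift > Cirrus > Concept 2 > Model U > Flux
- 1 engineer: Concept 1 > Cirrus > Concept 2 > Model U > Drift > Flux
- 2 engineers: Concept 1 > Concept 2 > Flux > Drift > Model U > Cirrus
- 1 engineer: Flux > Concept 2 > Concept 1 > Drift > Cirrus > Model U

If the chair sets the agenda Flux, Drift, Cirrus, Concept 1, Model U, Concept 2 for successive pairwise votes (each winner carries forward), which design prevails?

Concept 1

Round 1: Flux vs Drift — 6–7, Drift advances.
Round 2: Drift vs Cirrus — 12–1, Drift advances.
Round 3: Drift vs Concept 1 — 3–10, Concept 1 advances.
Round 4: Concept 1 vs Model U — 13–0, Concept 1 advances.
Round 5: Concept 1 vs Concept 2 — 9–4, Concept 1 advances.
Concept 1 survives the agenda.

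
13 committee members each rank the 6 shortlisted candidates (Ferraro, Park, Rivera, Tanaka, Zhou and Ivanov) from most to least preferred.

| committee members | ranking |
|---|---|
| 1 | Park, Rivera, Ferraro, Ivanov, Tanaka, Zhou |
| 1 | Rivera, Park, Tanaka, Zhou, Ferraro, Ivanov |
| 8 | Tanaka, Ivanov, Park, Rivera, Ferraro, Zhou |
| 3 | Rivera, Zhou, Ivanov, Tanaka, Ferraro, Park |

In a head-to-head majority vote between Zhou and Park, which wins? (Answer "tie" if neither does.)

Park

Ballots ranking Zhou above Park: 3.
Ballots ranking Park above Zhou: 13 − 3 = 10.
Park wins the head-to-head 10–3.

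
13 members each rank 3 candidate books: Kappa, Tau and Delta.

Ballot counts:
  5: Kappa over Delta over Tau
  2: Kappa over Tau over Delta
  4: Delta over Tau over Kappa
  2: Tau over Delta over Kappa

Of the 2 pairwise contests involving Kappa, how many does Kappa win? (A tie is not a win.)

Kappa against each rival (13 members):
Kappa vs Tau: Kappa preferred on 5+2 = 7 ballots; Kappa wins 7–6.
Kappa vs Delta: Kappa, 7–6.
Kappa beats Tau, Delta — 2 pairwise wins.

2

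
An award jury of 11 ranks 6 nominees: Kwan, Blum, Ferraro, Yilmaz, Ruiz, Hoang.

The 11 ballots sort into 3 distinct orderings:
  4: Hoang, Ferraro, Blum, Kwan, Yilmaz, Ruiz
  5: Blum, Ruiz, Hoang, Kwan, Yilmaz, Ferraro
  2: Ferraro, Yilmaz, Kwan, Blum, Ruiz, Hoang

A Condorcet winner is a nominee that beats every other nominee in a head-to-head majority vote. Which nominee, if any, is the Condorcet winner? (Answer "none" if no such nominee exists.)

Head-to-head results (11 jurors):
Kwan vs Blum: Blum, 9–2.
Kwan vs Ferraro: Ferraro, 6–5.
Kwan–Yilmaz: Kwan 9–2.
Kwan vs Ruiz: Kwan wins 6–5.
Kwan–Hoang: Hoang 9–2.
Blum vs Ferraro: Ferraro wins 6–5.
Blum vs Yilmaz: Blum wins 9–2.
Blum vs Ruiz: Blum, 11–0.
Blum–Hoang: Blum 7–4.
Ferraro vs Yilmaz: Ferraro, 6–5.
Ferraro–Ruiz: Ferraro 6–5.
Ferraro–Hoang: Hoang 9–2.
Yilmaz vs Ruiz: Yilmaz wins 6–5.
Yilmaz–Hoang: Hoang 9–2.
Ruiz vs Hoang: Ruiz, 7–4.
Each nominee drops at least one matchup (Kwan loses to Blum; Blum loses to Ferraro; Ferraro loses to Hoang; Yilmaz loses to Kwan; Ruiz loses to Kwan; Hoang loses to Blum); the cycle Kwan > Ruiz > Hoang > Kwan rules out a Condorcet winner.

none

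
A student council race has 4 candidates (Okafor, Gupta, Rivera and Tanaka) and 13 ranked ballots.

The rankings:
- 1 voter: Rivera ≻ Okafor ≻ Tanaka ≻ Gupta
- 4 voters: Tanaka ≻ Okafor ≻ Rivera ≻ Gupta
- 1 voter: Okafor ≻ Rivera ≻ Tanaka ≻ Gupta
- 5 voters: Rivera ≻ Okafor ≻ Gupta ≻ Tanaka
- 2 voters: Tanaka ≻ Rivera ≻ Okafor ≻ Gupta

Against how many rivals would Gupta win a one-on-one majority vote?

0

Gupta against each rival (13 voters):
Gupta vs Okafor: 0 for Gupta, 13 for Okafor — Okafor by 13–0.
Gupta vs Rivera: Rivera, 13–0.
Gupta vs Tanaka: Tanaka, 8–5.
Gupta beats no one; loses to Okafor, Rivera, Tanaka — 0 pairwise wins.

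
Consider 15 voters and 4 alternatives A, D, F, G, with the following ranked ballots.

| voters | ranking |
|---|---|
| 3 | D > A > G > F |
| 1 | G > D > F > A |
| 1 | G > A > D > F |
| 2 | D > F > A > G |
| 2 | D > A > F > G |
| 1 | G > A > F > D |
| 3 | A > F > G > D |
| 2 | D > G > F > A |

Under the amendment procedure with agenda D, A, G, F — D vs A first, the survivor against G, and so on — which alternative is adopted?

Round 1: D vs A — 10–5, D advances.
Round 2: D vs G — 9–6, D advances.
Round 3: D vs F — 11–4, D advances.
The agenda winner is D.

D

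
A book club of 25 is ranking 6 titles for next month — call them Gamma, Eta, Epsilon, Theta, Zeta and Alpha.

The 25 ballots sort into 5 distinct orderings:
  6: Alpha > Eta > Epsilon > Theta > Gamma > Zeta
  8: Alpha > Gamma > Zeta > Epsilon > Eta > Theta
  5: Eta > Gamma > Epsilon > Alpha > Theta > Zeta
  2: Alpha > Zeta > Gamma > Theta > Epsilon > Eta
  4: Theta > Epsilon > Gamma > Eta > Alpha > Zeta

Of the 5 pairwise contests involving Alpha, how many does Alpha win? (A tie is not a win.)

5

Alpha against each rival (25 members):
Alpha vs Gamma: 16 to 9, Alpha.
Alpha vs Eta: 16 to 9, Alpha.
Alpha vs Epsilon: 16 to 9, Alpha.
Alpha–Theta: Alpha 21–4.
Alpha–Zeta: Alpha 25–0.
Alpha beats Gamma, Eta, Epsilon, Theta, Zeta — 5 pairwise wins.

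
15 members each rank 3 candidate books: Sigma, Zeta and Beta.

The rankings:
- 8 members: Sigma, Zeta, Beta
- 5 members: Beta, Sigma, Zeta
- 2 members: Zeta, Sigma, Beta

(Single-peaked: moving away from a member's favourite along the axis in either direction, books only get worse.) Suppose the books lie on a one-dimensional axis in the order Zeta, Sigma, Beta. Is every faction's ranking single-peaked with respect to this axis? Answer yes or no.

yes

Axis positions: Zeta=1, Sigma=2, Beta=3.
Faction 1 (peak Sigma at position 2): ranking walks positions 2-1-3, expanding outward from the peak — single-peaked.
Faction 2 (peak Beta at position 3): ranking walks positions 3-2-1, expanding outward from the peak — single-peaked.
Faction 3 (peak Zeta at position 1): ranking walks positions 1-2-3, expanding outward from the peak — single-peaked.
Every ranking is single-peaked on this axis.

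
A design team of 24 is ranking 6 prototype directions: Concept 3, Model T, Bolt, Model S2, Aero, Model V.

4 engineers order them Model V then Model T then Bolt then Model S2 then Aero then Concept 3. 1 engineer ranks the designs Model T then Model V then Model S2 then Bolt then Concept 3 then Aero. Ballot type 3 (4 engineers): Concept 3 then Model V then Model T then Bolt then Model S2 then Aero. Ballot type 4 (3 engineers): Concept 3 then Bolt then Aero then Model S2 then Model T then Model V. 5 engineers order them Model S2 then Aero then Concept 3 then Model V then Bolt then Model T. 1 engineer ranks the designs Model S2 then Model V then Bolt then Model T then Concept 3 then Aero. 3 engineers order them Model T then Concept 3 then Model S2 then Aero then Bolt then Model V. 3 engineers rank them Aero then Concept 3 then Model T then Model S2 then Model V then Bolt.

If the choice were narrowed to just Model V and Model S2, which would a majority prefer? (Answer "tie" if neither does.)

Model S2

Ballots ranking Model V above Model S2: 4 + 1 + 4 = 9.
Ballots ranking Model S2 above Model V: 24 − 9 = 15.
Model S2 wins the head-to-head 15–9.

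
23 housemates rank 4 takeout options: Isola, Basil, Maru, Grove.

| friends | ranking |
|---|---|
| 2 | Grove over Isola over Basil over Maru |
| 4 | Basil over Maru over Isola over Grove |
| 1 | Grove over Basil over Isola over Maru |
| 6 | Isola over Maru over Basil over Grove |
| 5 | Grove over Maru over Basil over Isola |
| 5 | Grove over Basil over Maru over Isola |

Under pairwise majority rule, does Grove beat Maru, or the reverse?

Grove

Ballots ranking Grove above Maru: 2 + 1 + 5 + 5 = 13.
Ballots ranking Maru above Grove: 23 − 13 = 10.
Grove wins the head-to-head 13–10.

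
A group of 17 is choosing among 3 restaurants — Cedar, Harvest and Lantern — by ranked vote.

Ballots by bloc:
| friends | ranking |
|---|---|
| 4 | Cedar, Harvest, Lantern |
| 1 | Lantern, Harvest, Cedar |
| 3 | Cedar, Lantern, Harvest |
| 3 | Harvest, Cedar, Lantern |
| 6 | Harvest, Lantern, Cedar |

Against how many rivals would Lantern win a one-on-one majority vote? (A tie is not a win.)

0

Lantern against each rival (17 friends):
Lantern–Cedar: Cedar 10–7.
Lantern vs Harvest: Lantern preferred on 1+3 = 4 ballots; Harvest wins 13–4.
Lantern beats no one; loses to Cedar, Harvest — 0 pairwise wins.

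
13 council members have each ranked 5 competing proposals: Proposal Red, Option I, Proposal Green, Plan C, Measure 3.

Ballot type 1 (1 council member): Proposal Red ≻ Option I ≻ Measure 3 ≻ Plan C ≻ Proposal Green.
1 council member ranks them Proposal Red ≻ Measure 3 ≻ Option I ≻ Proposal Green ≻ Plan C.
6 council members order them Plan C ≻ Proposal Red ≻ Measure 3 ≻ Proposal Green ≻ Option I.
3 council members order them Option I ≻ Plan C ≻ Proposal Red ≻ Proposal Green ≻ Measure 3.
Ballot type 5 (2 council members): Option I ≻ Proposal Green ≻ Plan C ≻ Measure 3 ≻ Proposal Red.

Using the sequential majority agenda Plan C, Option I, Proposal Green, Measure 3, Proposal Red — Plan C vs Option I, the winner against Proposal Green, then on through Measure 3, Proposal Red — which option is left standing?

Round 1: Plan C vs Option I — 6–7, Option I advances.
Round 2: Option I vs Proposal Green — 7–6, Option I advances.
Round 3: Option I vs Measure 3 — 6–7, Measure 3 advances.
Round 4: Measure 3 vs Proposal Red — 2–11, Proposal Red advances.
The agenda winner is Proposal Red.

Proposal Red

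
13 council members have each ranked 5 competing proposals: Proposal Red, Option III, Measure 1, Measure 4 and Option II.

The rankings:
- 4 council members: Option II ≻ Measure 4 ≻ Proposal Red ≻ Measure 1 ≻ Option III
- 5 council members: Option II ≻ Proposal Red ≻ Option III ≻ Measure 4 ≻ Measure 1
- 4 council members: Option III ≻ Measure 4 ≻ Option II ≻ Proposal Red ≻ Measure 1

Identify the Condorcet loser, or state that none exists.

Measure 1

Pairwise majorities:
Proposal Red vs Option III: Proposal Red, 9–4.
Proposal Red vs Measure 1: Proposal Red preferred on 4+5+4 = 13 ballots; Proposal Red wins 13–0.
Proposal Red vs Measure 4: Measure 4, 8–5.
Proposal Red vs Option II: 0 to 13, Option II.
Option III–Measure 1: Option III 9–4.
Option III vs Measure 4: 5+4 = 9 for Option III, 4 for Measure 4 — Option III by 9–4.
Option III vs Option II: Option II wins 9–4.
Measure 1 vs Measure 4: Measure 1 preferred on 0 ballots; Measure 4 wins 13–0.
Measure 1–Option II: Option II 13–0.
Measure 4 vs Option II: 4 for Measure 4, 9 for Option II — Option II by 9–4.
Only Measure 1 has no wins; Measure 1 is the Condorcet loser.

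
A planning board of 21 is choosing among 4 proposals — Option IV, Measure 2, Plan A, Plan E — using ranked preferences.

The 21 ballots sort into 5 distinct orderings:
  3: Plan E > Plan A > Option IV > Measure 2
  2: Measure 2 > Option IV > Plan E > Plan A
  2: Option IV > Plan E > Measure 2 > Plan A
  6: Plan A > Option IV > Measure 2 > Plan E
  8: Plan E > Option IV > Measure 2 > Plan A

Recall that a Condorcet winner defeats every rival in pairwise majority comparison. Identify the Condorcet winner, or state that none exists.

Pairwise majorities:
Option IV vs Measure 2: Option IV is ranked higher on 3+2+6+8 = 19 ballots, Measure 2 on 2. Option IV wins 19–2.
Option IV vs Plan A: 12 to 9, Option IV.
Option IV vs Plan E: 2+2+6 = 10 for Option IV, 11 for Plan E — Plan E by 11–10.
Measure 2 vs Plan A: Measure 2 preferred on 2+2+8 = 12 ballots; Measure 2 wins 12–9.
Measure 2 vs Plan E: Measure 2 preferred on 2+6 = 8 ballots; Plan E wins 13–8.
Plan A vs Plan E: 6 for Plan A, 15 for Plan E — Plan E by 15–6.
Plan E wins every pairwise contest, so Plan E is the Condorcet winner.

Plan E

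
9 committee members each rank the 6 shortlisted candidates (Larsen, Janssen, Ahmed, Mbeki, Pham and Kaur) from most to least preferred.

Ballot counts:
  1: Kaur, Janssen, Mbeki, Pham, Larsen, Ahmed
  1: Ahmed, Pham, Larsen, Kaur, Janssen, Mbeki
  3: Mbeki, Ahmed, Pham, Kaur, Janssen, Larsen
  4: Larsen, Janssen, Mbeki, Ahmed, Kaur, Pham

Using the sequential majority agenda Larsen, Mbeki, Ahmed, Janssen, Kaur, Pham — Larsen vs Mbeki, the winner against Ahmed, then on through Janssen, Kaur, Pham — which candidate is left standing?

Pham

Round 1: Larsen vs Mbeki — 5–4, Larsen advances.
Round 2: Larsen vs Ahmed — 5–4, Larsen advances.
Round 3: Larsen vs Janssen — 5–4, Larsen advances.
Round 4: Larsen vs Kaur — 5–4, Larsen advances.
Round 5: Larsen vs Pham — 4–5, Pham advances.
The agenda winner is Pham.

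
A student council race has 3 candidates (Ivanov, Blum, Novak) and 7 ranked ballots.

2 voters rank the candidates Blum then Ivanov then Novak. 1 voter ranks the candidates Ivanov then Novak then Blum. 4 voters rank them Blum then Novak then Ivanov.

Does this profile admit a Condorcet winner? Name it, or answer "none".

Blum

Head-to-head results (7 voters):
Ivanov vs Blum: Ivanov is ranked higher on 1 ballot, Blum on 6. Blum wins 6–1.
Ivanov vs Novak: Novak, 4–3.
Blum vs Novak: Blum wins 6–1.
Blum defeats every rival head-to-head and is the Condorcet winner.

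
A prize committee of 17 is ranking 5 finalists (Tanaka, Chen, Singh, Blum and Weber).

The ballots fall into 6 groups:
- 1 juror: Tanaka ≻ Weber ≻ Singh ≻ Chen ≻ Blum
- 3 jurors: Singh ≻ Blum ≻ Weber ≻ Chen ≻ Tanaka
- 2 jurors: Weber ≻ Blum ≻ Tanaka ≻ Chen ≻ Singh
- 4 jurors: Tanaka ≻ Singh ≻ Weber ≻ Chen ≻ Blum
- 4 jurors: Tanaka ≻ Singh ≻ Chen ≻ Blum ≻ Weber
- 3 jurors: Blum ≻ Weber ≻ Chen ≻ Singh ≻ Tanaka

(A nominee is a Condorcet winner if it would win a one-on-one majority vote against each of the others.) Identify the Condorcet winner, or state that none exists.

Tanaka

Pairwise majorities:
Tanaka vs Chen: Tanaka, 11–6.
Tanaka vs Singh: Tanaka wins 11–6.
Tanaka–Blum: Tanaka 9–8.
Tanaka vs Weber: Tanaka wins 9–8.
Chen vs Singh: Singh, 12–5.
Chen vs Blum: Chen, 9–8.
Chen vs Weber: Weber, 13–4.
Singh vs Blum: Singh wins 12–5.
Singh vs Weber: Singh wins 11–6.
Blum vs Weber: Blum, 10–7.
Tanaka beats each of Chen, Singh, Blum, Weber — Tanaka is the Condorcet winner.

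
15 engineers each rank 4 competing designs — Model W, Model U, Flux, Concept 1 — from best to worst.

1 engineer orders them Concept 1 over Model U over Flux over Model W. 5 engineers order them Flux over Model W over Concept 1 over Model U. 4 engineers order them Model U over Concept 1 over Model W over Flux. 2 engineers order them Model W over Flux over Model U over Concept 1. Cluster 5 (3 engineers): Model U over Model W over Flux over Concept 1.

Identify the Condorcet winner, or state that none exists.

Pairwise majorities:
Model W vs Model U: 5+2 = 7 for Model W, 8 for Model U — Model U by 8–7.
Model W vs Flux: Model W is ranked higher on 4+2+3 = 9 ballots, Flux on 6. Model W wins 9–6.
Model W vs Concept 1: Model W preferred on 5+2+3 = 10 ballots; Model W wins 10–5.
Model U vs Flux: 8 to 7, Model U.
Model U–Concept 1: Model U 9–6.
Flux vs Concept 1: Flux wins 10–5.
Model U wins every pairwise contest, so Model U is the Condorcet winner.

Model U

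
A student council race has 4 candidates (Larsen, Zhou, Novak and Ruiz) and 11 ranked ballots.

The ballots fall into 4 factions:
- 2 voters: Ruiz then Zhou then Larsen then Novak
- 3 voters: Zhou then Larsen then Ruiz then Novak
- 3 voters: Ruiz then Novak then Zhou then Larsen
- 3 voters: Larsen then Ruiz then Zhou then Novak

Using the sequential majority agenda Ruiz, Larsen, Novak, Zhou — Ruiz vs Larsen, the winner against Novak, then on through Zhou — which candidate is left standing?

Zhou

Round 1: Ruiz vs Larsen — 5–6, Larsen advances.
Round 2: Larsen vs Novak — 8–3, Larsen advances.
Round 3: Larsen vs Zhou — 3–8, Zhou advances.
The agenda winner is Zhou.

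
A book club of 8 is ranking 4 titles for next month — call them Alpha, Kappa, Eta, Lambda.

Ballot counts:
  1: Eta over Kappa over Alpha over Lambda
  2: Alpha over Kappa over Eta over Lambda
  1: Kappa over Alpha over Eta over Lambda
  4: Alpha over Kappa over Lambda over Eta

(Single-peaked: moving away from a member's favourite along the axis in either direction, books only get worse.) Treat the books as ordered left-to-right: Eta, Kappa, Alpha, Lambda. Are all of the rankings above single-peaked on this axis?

yes

Axis positions: Eta=1, Kappa=2, Alpha=3, Lambda=4.
Bloc 1 (peak Eta at position 1): ranking walks positions 1-2-3-4, expanding outward from the peak — single-peaked.
Bloc 2 (peak Alpha at position 3): ranking walks positions 3-2-1-4, expanding outward from the peak — single-peaked.
Bloc 3 (peak Kappa at position 2): ranking walks positions 2-3-1-4, expanding outward from the peak — single-peaked.
Bloc 4 (peak Alpha at position 3): ranking walks positions 3-2-4-1, expanding outward from the peak — single-peaked.
Every ranking is single-peaked on this axis.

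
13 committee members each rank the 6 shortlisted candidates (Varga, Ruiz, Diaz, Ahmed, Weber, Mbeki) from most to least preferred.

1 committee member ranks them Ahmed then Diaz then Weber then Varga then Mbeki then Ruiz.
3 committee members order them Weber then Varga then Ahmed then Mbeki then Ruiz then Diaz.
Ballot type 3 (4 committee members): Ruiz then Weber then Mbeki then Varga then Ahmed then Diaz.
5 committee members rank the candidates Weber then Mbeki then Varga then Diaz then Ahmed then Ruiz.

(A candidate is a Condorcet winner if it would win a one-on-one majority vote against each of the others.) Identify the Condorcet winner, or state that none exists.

Pairwise majorities:
Varga vs Ruiz: 9 to 4, Varga.
Varga vs Diaz: Varga is ranked higher on 3+4+5 = 12 ballots, Diaz on 1. Varga wins 12–1.
Varga vs Ahmed: Varga wins 12–1.
Varga vs Weber: Weber wins 13–0.
Varga vs Mbeki: Mbeki, 9–4.
Ruiz vs Diaz: Ruiz preferred on 3+4 = 7 ballots; Ruiz wins 7–6.
Ruiz vs Ahmed: Ahmed wins 9–4.
Ruiz–Weber: Weber 9–4.
Ruiz vs Mbeki: Ruiz is ranked higher on 4 ballots, Mbeki on 9. Mbeki wins 9–4.
Diaz vs Ahmed: Diaz is ranked higher on 5 ballots, Ahmed on 8. Ahmed wins 8–5.
Diaz vs Weber: 1 for Diaz, 12 for Weber — Weber by 12–1.
Diaz vs Mbeki: 1 for Diaz, 12 for Mbeki — Mbeki by 12–1.
Ahmed vs Weber: 1 to 12, Weber.
Ahmed vs Mbeki: Ahmed preferred on 1+3 = 4 ballots; Mbeki wins 9–4.
Weber–Mbeki: Weber 13–0.
Weber wins every pairwise contest, so Weber is the Condorcet winner.

Weber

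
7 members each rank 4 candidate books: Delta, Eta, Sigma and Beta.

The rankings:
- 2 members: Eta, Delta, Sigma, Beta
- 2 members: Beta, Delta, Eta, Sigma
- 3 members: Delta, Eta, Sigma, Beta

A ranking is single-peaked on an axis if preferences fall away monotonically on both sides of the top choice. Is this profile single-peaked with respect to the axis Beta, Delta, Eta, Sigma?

yes

Axis positions: Beta=1, Delta=2, Eta=3, Sigma=4.
Type 1 (peak Eta at position 3): ranking walks positions 3-2-4-1, expanding outward from the peak — single-peaked.
Type 2 (peak Beta at position 1): ranking walks positions 1-2-3-4, expanding outward from the peak — single-peaked.
Type 3 (peak Delta at position 2): ranking walks positions 2-3-4-1, expanding outward from the peak — single-peaked.
Every ranking is single-peaked on this axis.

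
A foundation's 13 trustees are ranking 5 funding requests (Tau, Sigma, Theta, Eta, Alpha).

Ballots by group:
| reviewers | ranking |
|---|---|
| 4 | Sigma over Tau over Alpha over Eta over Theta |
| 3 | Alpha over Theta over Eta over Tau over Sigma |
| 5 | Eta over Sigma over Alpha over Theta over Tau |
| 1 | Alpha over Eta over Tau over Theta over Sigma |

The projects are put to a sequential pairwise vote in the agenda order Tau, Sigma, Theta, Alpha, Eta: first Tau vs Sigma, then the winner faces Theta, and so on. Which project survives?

Round 1: Tau vs Sigma — 4–9, Sigma advances.
Round 2: Sigma vs Theta — 9–4, Sigma advances.
Round 3: Sigma vs Alpha — 9–4, Sigma advances.
Round 4: Sigma vs Eta — 4–9, Eta advances.
Eta survives the agenda.

Eta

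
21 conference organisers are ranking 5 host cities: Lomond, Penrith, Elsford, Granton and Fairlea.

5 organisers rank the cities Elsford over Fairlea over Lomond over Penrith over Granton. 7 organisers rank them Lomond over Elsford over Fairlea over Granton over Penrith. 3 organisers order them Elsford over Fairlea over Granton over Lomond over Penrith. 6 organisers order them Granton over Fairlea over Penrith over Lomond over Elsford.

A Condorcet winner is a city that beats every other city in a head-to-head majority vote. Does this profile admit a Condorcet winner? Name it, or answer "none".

none

Pairwise majorities:
Lomond vs Penrith: 15 to 6, Lomond.
Lomond vs Elsford: Lomond, 13–8.
Lomond–Granton: Lomond 12–9.
Lomond vs Fairlea: Lomond is ranked higher on 7 ballots, Fairlea on 14. Fairlea wins 14–7.
Penrith vs Elsford: 6 to 15, Elsford.
Penrith–Granton: Granton 16–5.
Penrith vs Fairlea: Fairlea wins 21–0.
Elsford vs Granton: Elsford wins 15–6.
Elsford vs Fairlea: 5+7+3 = 15 for Elsford, 6 for Fairlea — Elsford by 15–6.
Granton vs Fairlea: 6 to 15, Fairlea.
Each city drops at least one matchup (Lomond loses to Fairlea; Penrith loses to Lomond; Elsford loses to Lomond; Granton loses to Lomond; Fairlea loses to Elsford); the cycle Lomond beats Elsford beats Fairlea beats Lomond rules out a Condorcet winner.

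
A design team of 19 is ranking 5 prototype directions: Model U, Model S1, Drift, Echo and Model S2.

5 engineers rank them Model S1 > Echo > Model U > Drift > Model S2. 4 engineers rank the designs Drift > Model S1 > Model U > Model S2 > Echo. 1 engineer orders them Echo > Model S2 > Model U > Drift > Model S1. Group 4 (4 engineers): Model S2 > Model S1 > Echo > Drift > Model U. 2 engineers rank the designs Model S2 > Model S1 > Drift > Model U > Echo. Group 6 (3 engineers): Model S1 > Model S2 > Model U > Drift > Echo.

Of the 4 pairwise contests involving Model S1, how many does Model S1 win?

Model S1 against each rival (19 engineers):
Model S1 vs Model U: Model S1 wins 18–1.
Model S1 vs Drift: Model S1, 14–5.
Model S1 vs Echo: 5+4+4+2+3 = 18 for Model S1, 1 for Echo — Model S1 by 18–1.
Model S1 vs Model S2: 5+4+3 = 12 for Model S1, 7 for Model S2 — Model S1 by 12–7.
Model S1 beats Model U, Drift, Echo, Model S2 — 4 pairwise wins.

4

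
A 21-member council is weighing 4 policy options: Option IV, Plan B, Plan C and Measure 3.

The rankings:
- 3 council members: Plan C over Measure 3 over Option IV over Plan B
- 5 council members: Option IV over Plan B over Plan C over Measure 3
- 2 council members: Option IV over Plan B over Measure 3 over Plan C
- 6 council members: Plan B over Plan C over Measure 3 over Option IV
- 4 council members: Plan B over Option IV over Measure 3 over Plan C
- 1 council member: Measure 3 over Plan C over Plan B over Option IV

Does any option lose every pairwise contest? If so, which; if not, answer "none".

Measure 3

Pairwise majorities:
Option IV vs Plan B: Plan B, 11–10.
Option IV vs Plan C: Option IV wins 11–10.
Option IV vs Measure 3: Option IV is ranked higher on 5+2+4 = 11 ballots, Measure 3 on 10. Option IV wins 11–10.
Plan B vs Plan C: 17 to 4, Plan B.
Plan B–Measure 3: Plan B 17–4.
Plan C–Measure 3: Plan C 14–7.
Measure 3 is beaten in every head-to-head and is the Condorcet loser.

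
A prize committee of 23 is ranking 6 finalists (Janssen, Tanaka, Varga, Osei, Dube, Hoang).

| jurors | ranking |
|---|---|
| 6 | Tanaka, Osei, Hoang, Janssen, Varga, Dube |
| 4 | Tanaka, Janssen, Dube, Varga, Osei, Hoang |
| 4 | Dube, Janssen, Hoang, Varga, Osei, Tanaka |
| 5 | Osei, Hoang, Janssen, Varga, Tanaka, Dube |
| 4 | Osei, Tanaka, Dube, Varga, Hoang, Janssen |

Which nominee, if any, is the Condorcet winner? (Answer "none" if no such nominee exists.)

Osei

Head-to-head results (23 jurors):
Janssen vs Tanaka: Tanaka wins 14–9.
Janssen vs Varga: Janssen wins 19–4.
Janssen vs Osei: Osei wins 15–8.
Janssen vs Dube: Janssen, 15–8.
Janssen vs Hoang: Hoang, 15–8.
Tanaka–Varga: Tanaka 14–9.
Tanaka vs Osei: Osei, 13–10.
Tanaka–Dube: Tanaka 19–4.
Tanaka vs Hoang: Tanaka, 14–9.
Varga vs Osei: Osei wins 15–8.
Varga vs Dube: Dube, 12–11.
Varga vs Hoang: Hoang wins 15–8.
Osei vs Dube: Osei wins 15–8.
Osei vs Hoang: Osei wins 19–4.
Dube vs Hoang: Dube wins 12–11.
Only Osei has no losses; Osei is the Condorcet winner.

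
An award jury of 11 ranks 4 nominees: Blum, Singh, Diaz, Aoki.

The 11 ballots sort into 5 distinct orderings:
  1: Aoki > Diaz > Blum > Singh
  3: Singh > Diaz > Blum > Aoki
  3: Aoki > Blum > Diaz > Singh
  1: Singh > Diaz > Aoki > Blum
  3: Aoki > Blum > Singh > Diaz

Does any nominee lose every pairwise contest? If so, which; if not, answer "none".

Diaz

Pairwise majorities:
Blum vs Singh: Blum wins 7–4.
Blum vs Diaz: Blum preferred on 3+3 = 6 ballots; Blum wins 6–5.
Blum vs Aoki: Blum preferred on 3 ballots; Aoki wins 8–3.
Singh vs Diaz: Singh, 7–4.
Singh vs Aoki: Aoki wins 7–4.
Diaz vs Aoki: Aoki wins 7–4.
Diaz is beaten in every head-to-head and is the Condorcet loser.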